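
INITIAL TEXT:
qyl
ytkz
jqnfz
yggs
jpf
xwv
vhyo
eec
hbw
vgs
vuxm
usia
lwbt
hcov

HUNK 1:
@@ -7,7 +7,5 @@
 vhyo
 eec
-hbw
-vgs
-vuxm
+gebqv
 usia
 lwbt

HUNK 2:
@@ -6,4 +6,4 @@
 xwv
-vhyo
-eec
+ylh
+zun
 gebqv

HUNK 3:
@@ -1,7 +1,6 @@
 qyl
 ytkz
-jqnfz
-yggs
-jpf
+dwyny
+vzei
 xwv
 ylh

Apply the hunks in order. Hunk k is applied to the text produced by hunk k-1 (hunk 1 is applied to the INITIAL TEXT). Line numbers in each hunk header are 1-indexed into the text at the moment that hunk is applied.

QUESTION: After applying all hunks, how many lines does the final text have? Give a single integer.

Answer: 11

Derivation:
Hunk 1: at line 7 remove [hbw,vgs,vuxm] add [gebqv] -> 12 lines: qyl ytkz jqnfz yggs jpf xwv vhyo eec gebqv usia lwbt hcov
Hunk 2: at line 6 remove [vhyo,eec] add [ylh,zun] -> 12 lines: qyl ytkz jqnfz yggs jpf xwv ylh zun gebqv usia lwbt hcov
Hunk 3: at line 1 remove [jqnfz,yggs,jpf] add [dwyny,vzei] -> 11 lines: qyl ytkz dwyny vzei xwv ylh zun gebqv usia lwbt hcov
Final line count: 11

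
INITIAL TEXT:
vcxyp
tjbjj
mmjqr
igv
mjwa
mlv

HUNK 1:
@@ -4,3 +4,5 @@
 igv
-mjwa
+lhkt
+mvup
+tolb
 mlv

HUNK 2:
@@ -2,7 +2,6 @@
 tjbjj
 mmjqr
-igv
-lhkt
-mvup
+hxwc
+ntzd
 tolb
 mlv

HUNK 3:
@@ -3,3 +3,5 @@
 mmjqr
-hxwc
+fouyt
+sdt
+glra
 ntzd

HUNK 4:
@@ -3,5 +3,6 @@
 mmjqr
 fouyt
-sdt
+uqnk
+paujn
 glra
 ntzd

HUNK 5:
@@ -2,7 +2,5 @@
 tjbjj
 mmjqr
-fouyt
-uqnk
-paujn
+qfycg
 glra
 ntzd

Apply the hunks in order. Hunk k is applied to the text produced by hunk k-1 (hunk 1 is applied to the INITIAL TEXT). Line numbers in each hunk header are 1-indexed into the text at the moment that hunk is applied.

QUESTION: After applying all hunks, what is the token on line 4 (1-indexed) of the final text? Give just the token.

Answer: qfycg

Derivation:
Hunk 1: at line 4 remove [mjwa] add [lhkt,mvup,tolb] -> 8 lines: vcxyp tjbjj mmjqr igv lhkt mvup tolb mlv
Hunk 2: at line 2 remove [igv,lhkt,mvup] add [hxwc,ntzd] -> 7 lines: vcxyp tjbjj mmjqr hxwc ntzd tolb mlv
Hunk 3: at line 3 remove [hxwc] add [fouyt,sdt,glra] -> 9 lines: vcxyp tjbjj mmjqr fouyt sdt glra ntzd tolb mlv
Hunk 4: at line 3 remove [sdt] add [uqnk,paujn] -> 10 lines: vcxyp tjbjj mmjqr fouyt uqnk paujn glra ntzd tolb mlv
Hunk 5: at line 2 remove [fouyt,uqnk,paujn] add [qfycg] -> 8 lines: vcxyp tjbjj mmjqr qfycg glra ntzd tolb mlv
Final line 4: qfycg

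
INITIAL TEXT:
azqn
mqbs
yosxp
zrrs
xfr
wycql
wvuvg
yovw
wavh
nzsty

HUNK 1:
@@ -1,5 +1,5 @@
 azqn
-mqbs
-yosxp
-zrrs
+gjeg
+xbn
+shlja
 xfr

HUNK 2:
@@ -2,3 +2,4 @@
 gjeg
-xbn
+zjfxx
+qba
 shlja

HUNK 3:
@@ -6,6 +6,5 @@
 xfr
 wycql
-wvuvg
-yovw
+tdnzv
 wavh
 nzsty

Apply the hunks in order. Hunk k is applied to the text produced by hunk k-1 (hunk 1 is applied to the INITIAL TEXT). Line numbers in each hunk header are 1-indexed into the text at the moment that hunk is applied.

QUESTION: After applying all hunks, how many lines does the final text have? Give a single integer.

Answer: 10

Derivation:
Hunk 1: at line 1 remove [mqbs,yosxp,zrrs] add [gjeg,xbn,shlja] -> 10 lines: azqn gjeg xbn shlja xfr wycql wvuvg yovw wavh nzsty
Hunk 2: at line 2 remove [xbn] add [zjfxx,qba] -> 11 lines: azqn gjeg zjfxx qba shlja xfr wycql wvuvg yovw wavh nzsty
Hunk 3: at line 6 remove [wvuvg,yovw] add [tdnzv] -> 10 lines: azqn gjeg zjfxx qba shlja xfr wycql tdnzv wavh nzsty
Final line count: 10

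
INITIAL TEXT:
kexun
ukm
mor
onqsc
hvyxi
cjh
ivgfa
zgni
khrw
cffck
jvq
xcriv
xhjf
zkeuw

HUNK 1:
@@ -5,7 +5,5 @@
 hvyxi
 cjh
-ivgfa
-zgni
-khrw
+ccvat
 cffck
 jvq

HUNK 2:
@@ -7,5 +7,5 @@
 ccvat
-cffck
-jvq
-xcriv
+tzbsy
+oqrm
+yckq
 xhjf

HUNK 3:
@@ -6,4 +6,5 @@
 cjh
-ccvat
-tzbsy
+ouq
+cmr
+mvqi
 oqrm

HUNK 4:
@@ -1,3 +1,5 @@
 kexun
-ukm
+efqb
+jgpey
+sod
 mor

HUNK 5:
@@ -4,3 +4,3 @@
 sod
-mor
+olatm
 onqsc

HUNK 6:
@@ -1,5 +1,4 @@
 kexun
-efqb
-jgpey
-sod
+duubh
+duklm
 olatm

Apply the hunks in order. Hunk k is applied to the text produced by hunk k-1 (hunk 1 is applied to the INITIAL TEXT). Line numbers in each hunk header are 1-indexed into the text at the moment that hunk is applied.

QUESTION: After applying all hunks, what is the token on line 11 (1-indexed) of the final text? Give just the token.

Answer: oqrm

Derivation:
Hunk 1: at line 5 remove [ivgfa,zgni,khrw] add [ccvat] -> 12 lines: kexun ukm mor onqsc hvyxi cjh ccvat cffck jvq xcriv xhjf zkeuw
Hunk 2: at line 7 remove [cffck,jvq,xcriv] add [tzbsy,oqrm,yckq] -> 12 lines: kexun ukm mor onqsc hvyxi cjh ccvat tzbsy oqrm yckq xhjf zkeuw
Hunk 3: at line 6 remove [ccvat,tzbsy] add [ouq,cmr,mvqi] -> 13 lines: kexun ukm mor onqsc hvyxi cjh ouq cmr mvqi oqrm yckq xhjf zkeuw
Hunk 4: at line 1 remove [ukm] add [efqb,jgpey,sod] -> 15 lines: kexun efqb jgpey sod mor onqsc hvyxi cjh ouq cmr mvqi oqrm yckq xhjf zkeuw
Hunk 5: at line 4 remove [mor] add [olatm] -> 15 lines: kexun efqb jgpey sod olatm onqsc hvyxi cjh ouq cmr mvqi oqrm yckq xhjf zkeuw
Hunk 6: at line 1 remove [efqb,jgpey,sod] add [duubh,duklm] -> 14 lines: kexun duubh duklm olatm onqsc hvyxi cjh ouq cmr mvqi oqrm yckq xhjf zkeuw
Final line 11: oqrm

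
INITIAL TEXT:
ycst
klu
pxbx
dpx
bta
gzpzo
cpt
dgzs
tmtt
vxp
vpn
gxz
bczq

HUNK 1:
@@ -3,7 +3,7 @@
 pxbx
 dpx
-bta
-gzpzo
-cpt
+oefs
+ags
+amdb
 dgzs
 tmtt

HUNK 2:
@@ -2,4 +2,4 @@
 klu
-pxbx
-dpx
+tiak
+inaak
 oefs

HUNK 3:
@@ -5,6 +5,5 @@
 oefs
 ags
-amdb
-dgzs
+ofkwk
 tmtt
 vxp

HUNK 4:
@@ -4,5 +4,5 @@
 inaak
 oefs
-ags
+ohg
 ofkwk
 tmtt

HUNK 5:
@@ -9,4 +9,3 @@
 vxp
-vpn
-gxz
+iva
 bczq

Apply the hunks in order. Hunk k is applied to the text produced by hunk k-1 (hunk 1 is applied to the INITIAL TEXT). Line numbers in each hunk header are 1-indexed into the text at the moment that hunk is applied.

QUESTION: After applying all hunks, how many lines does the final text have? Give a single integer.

Answer: 11

Derivation:
Hunk 1: at line 3 remove [bta,gzpzo,cpt] add [oefs,ags,amdb] -> 13 lines: ycst klu pxbx dpx oefs ags amdb dgzs tmtt vxp vpn gxz bczq
Hunk 2: at line 2 remove [pxbx,dpx] add [tiak,inaak] -> 13 lines: ycst klu tiak inaak oefs ags amdb dgzs tmtt vxp vpn gxz bczq
Hunk 3: at line 5 remove [amdb,dgzs] add [ofkwk] -> 12 lines: ycst klu tiak inaak oefs ags ofkwk tmtt vxp vpn gxz bczq
Hunk 4: at line 4 remove [ags] add [ohg] -> 12 lines: ycst klu tiak inaak oefs ohg ofkwk tmtt vxp vpn gxz bczq
Hunk 5: at line 9 remove [vpn,gxz] add [iva] -> 11 lines: ycst klu tiak inaak oefs ohg ofkwk tmtt vxp iva bczq
Final line count: 11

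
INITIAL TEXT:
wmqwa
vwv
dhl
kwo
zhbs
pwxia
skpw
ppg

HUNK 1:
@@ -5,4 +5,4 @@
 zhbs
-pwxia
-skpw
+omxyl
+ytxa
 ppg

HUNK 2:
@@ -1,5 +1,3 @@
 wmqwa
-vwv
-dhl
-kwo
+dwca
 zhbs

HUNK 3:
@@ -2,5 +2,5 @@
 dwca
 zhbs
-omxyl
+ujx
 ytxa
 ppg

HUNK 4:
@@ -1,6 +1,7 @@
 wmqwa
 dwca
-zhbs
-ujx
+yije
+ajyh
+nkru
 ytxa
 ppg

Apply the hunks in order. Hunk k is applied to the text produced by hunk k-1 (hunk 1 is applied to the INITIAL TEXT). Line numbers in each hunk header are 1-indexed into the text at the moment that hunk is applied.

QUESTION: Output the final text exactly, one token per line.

Answer: wmqwa
dwca
yije
ajyh
nkru
ytxa
ppg

Derivation:
Hunk 1: at line 5 remove [pwxia,skpw] add [omxyl,ytxa] -> 8 lines: wmqwa vwv dhl kwo zhbs omxyl ytxa ppg
Hunk 2: at line 1 remove [vwv,dhl,kwo] add [dwca] -> 6 lines: wmqwa dwca zhbs omxyl ytxa ppg
Hunk 3: at line 2 remove [omxyl] add [ujx] -> 6 lines: wmqwa dwca zhbs ujx ytxa ppg
Hunk 4: at line 1 remove [zhbs,ujx] add [yije,ajyh,nkru] -> 7 lines: wmqwa dwca yije ajyh nkru ytxa ppg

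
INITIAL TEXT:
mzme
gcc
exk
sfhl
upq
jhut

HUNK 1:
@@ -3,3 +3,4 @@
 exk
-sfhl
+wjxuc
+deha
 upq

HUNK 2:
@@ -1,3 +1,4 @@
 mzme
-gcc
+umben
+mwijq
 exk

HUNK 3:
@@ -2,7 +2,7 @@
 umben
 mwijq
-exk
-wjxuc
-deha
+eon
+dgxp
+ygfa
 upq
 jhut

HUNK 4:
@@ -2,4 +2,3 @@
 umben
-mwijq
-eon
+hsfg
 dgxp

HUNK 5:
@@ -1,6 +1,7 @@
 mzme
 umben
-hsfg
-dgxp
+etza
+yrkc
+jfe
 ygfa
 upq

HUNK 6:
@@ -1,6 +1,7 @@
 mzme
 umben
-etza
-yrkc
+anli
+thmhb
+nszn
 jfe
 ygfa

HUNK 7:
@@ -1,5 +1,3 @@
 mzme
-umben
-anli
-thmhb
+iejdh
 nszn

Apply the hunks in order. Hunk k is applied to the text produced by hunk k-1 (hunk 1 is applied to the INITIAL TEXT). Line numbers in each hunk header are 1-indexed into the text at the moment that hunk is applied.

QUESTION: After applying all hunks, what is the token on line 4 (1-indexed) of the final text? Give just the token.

Hunk 1: at line 3 remove [sfhl] add [wjxuc,deha] -> 7 lines: mzme gcc exk wjxuc deha upq jhut
Hunk 2: at line 1 remove [gcc] add [umben,mwijq] -> 8 lines: mzme umben mwijq exk wjxuc deha upq jhut
Hunk 3: at line 2 remove [exk,wjxuc,deha] add [eon,dgxp,ygfa] -> 8 lines: mzme umben mwijq eon dgxp ygfa upq jhut
Hunk 4: at line 2 remove [mwijq,eon] add [hsfg] -> 7 lines: mzme umben hsfg dgxp ygfa upq jhut
Hunk 5: at line 1 remove [hsfg,dgxp] add [etza,yrkc,jfe] -> 8 lines: mzme umben etza yrkc jfe ygfa upq jhut
Hunk 6: at line 1 remove [etza,yrkc] add [anli,thmhb,nszn] -> 9 lines: mzme umben anli thmhb nszn jfe ygfa upq jhut
Hunk 7: at line 1 remove [umben,anli,thmhb] add [iejdh] -> 7 lines: mzme iejdh nszn jfe ygfa upq jhut
Final line 4: jfe

Answer: jfe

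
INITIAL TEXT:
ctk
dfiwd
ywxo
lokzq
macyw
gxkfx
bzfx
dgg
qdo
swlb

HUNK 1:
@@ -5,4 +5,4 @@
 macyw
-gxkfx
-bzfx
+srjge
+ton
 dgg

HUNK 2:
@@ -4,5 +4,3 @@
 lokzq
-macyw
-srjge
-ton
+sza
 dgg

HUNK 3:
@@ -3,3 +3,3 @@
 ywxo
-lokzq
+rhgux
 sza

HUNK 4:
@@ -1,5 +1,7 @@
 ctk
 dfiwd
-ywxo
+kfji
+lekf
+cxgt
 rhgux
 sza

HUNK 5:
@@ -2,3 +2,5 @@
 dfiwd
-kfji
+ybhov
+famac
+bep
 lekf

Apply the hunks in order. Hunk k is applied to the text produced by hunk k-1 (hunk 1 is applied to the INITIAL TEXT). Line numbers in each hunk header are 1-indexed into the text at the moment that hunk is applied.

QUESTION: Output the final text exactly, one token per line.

Hunk 1: at line 5 remove [gxkfx,bzfx] add [srjge,ton] -> 10 lines: ctk dfiwd ywxo lokzq macyw srjge ton dgg qdo swlb
Hunk 2: at line 4 remove [macyw,srjge,ton] add [sza] -> 8 lines: ctk dfiwd ywxo lokzq sza dgg qdo swlb
Hunk 3: at line 3 remove [lokzq] add [rhgux] -> 8 lines: ctk dfiwd ywxo rhgux sza dgg qdo swlb
Hunk 4: at line 1 remove [ywxo] add [kfji,lekf,cxgt] -> 10 lines: ctk dfiwd kfji lekf cxgt rhgux sza dgg qdo swlb
Hunk 5: at line 2 remove [kfji] add [ybhov,famac,bep] -> 12 lines: ctk dfiwd ybhov famac bep lekf cxgt rhgux sza dgg qdo swlb

Answer: ctk
dfiwd
ybhov
famac
bep
lekf
cxgt
rhgux
sza
dgg
qdo
swlb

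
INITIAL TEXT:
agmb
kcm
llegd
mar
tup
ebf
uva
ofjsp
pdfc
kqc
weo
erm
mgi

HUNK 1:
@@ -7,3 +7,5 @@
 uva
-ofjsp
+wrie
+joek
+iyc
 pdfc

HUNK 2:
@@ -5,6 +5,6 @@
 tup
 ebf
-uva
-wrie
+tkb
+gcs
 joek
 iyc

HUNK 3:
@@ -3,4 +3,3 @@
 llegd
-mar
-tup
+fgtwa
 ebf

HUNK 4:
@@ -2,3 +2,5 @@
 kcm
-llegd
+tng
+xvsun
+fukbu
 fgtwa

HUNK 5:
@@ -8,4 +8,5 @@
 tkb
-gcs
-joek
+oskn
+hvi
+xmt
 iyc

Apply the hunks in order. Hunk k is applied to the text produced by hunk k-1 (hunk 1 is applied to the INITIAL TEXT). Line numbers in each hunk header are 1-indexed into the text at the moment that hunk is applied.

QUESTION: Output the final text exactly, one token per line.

Hunk 1: at line 7 remove [ofjsp] add [wrie,joek,iyc] -> 15 lines: agmb kcm llegd mar tup ebf uva wrie joek iyc pdfc kqc weo erm mgi
Hunk 2: at line 5 remove [uva,wrie] add [tkb,gcs] -> 15 lines: agmb kcm llegd mar tup ebf tkb gcs joek iyc pdfc kqc weo erm mgi
Hunk 3: at line 3 remove [mar,tup] add [fgtwa] -> 14 lines: agmb kcm llegd fgtwa ebf tkb gcs joek iyc pdfc kqc weo erm mgi
Hunk 4: at line 2 remove [llegd] add [tng,xvsun,fukbu] -> 16 lines: agmb kcm tng xvsun fukbu fgtwa ebf tkb gcs joek iyc pdfc kqc weo erm mgi
Hunk 5: at line 8 remove [gcs,joek] add [oskn,hvi,xmt] -> 17 lines: agmb kcm tng xvsun fukbu fgtwa ebf tkb oskn hvi xmt iyc pdfc kqc weo erm mgi

Answer: agmb
kcm
tng
xvsun
fukbu
fgtwa
ebf
tkb
oskn
hvi
xmt
iyc
pdfc
kqc
weo
erm
mgi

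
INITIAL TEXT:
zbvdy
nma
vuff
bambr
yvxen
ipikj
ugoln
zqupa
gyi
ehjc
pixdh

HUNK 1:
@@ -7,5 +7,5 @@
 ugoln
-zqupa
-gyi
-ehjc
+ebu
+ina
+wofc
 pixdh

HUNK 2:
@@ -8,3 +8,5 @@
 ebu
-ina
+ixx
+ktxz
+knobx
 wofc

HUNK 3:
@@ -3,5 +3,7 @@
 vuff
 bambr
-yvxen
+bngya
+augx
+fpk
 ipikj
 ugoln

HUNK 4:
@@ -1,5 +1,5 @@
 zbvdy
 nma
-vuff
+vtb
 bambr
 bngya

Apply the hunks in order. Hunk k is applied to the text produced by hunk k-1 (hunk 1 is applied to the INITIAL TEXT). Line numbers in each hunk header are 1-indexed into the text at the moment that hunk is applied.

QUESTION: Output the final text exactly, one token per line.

Answer: zbvdy
nma
vtb
bambr
bngya
augx
fpk
ipikj
ugoln
ebu
ixx
ktxz
knobx
wofc
pixdh

Derivation:
Hunk 1: at line 7 remove [zqupa,gyi,ehjc] add [ebu,ina,wofc] -> 11 lines: zbvdy nma vuff bambr yvxen ipikj ugoln ebu ina wofc pixdh
Hunk 2: at line 8 remove [ina] add [ixx,ktxz,knobx] -> 13 lines: zbvdy nma vuff bambr yvxen ipikj ugoln ebu ixx ktxz knobx wofc pixdh
Hunk 3: at line 3 remove [yvxen] add [bngya,augx,fpk] -> 15 lines: zbvdy nma vuff bambr bngya augx fpk ipikj ugoln ebu ixx ktxz knobx wofc pixdh
Hunk 4: at line 1 remove [vuff] add [vtb] -> 15 lines: zbvdy nma vtb bambr bngya augx fpk ipikj ugoln ebu ixx ktxz knobx wofc pixdh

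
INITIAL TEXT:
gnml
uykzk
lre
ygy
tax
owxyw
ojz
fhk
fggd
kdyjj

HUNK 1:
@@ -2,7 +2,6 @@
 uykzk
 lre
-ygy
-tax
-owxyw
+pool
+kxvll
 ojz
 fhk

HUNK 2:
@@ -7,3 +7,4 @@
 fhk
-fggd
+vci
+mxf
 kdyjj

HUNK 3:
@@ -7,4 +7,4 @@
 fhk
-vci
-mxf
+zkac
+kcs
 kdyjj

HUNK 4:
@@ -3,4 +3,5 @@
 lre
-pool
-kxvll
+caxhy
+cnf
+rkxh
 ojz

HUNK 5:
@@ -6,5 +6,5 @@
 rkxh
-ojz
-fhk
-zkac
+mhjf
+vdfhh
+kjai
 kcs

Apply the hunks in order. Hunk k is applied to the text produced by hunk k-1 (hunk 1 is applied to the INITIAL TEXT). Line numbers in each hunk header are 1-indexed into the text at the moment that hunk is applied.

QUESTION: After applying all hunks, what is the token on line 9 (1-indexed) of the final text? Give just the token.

Hunk 1: at line 2 remove [ygy,tax,owxyw] add [pool,kxvll] -> 9 lines: gnml uykzk lre pool kxvll ojz fhk fggd kdyjj
Hunk 2: at line 7 remove [fggd] add [vci,mxf] -> 10 lines: gnml uykzk lre pool kxvll ojz fhk vci mxf kdyjj
Hunk 3: at line 7 remove [vci,mxf] add [zkac,kcs] -> 10 lines: gnml uykzk lre pool kxvll ojz fhk zkac kcs kdyjj
Hunk 4: at line 3 remove [pool,kxvll] add [caxhy,cnf,rkxh] -> 11 lines: gnml uykzk lre caxhy cnf rkxh ojz fhk zkac kcs kdyjj
Hunk 5: at line 6 remove [ojz,fhk,zkac] add [mhjf,vdfhh,kjai] -> 11 lines: gnml uykzk lre caxhy cnf rkxh mhjf vdfhh kjai kcs kdyjj
Final line 9: kjai

Answer: kjai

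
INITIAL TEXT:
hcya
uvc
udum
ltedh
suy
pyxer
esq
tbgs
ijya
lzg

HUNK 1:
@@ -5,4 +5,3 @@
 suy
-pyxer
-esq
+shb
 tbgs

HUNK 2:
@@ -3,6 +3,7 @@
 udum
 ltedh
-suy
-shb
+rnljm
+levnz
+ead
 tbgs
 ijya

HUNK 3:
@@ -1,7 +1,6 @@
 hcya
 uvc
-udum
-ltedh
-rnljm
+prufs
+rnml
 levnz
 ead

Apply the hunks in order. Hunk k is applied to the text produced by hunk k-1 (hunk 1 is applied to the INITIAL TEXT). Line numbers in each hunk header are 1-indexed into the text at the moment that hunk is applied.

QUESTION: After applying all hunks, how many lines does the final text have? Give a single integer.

Hunk 1: at line 5 remove [pyxer,esq] add [shb] -> 9 lines: hcya uvc udum ltedh suy shb tbgs ijya lzg
Hunk 2: at line 3 remove [suy,shb] add [rnljm,levnz,ead] -> 10 lines: hcya uvc udum ltedh rnljm levnz ead tbgs ijya lzg
Hunk 3: at line 1 remove [udum,ltedh,rnljm] add [prufs,rnml] -> 9 lines: hcya uvc prufs rnml levnz ead tbgs ijya lzg
Final line count: 9

Answer: 9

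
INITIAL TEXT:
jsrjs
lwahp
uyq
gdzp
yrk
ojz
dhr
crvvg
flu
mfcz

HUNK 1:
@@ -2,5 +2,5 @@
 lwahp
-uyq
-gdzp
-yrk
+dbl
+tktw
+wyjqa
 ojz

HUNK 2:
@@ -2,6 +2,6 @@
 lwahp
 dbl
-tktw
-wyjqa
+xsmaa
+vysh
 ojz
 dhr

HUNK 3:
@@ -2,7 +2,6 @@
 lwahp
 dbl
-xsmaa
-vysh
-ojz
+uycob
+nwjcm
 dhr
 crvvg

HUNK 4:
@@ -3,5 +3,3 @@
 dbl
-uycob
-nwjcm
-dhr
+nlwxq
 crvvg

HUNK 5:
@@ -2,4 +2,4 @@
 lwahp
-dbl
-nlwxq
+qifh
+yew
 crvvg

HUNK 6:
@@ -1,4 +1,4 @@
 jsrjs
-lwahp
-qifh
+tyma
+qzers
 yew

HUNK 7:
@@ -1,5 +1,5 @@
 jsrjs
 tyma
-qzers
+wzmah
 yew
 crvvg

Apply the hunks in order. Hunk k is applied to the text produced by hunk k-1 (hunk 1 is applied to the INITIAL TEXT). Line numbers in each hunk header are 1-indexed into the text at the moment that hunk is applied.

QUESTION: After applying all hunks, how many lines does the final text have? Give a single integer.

Answer: 7

Derivation:
Hunk 1: at line 2 remove [uyq,gdzp,yrk] add [dbl,tktw,wyjqa] -> 10 lines: jsrjs lwahp dbl tktw wyjqa ojz dhr crvvg flu mfcz
Hunk 2: at line 2 remove [tktw,wyjqa] add [xsmaa,vysh] -> 10 lines: jsrjs lwahp dbl xsmaa vysh ojz dhr crvvg flu mfcz
Hunk 3: at line 2 remove [xsmaa,vysh,ojz] add [uycob,nwjcm] -> 9 lines: jsrjs lwahp dbl uycob nwjcm dhr crvvg flu mfcz
Hunk 4: at line 3 remove [uycob,nwjcm,dhr] add [nlwxq] -> 7 lines: jsrjs lwahp dbl nlwxq crvvg flu mfcz
Hunk 5: at line 2 remove [dbl,nlwxq] add [qifh,yew] -> 7 lines: jsrjs lwahp qifh yew crvvg flu mfcz
Hunk 6: at line 1 remove [lwahp,qifh] add [tyma,qzers] -> 7 lines: jsrjs tyma qzers yew crvvg flu mfcz
Hunk 7: at line 1 remove [qzers] add [wzmah] -> 7 lines: jsrjs tyma wzmah yew crvvg flu mfcz
Final line count: 7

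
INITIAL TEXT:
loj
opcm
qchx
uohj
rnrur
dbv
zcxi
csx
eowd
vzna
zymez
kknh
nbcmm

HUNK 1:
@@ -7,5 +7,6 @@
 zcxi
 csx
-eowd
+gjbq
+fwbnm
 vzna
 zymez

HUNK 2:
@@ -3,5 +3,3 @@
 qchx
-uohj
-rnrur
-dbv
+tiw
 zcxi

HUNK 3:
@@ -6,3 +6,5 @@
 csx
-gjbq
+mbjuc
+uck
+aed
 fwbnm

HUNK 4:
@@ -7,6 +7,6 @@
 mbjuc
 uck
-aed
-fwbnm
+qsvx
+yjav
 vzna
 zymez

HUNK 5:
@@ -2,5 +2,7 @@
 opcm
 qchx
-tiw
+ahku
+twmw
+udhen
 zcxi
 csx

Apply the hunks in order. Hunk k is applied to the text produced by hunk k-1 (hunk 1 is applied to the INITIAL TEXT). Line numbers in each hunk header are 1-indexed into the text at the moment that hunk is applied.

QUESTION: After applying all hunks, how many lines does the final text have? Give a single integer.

Hunk 1: at line 7 remove [eowd] add [gjbq,fwbnm] -> 14 lines: loj opcm qchx uohj rnrur dbv zcxi csx gjbq fwbnm vzna zymez kknh nbcmm
Hunk 2: at line 3 remove [uohj,rnrur,dbv] add [tiw] -> 12 lines: loj opcm qchx tiw zcxi csx gjbq fwbnm vzna zymez kknh nbcmm
Hunk 3: at line 6 remove [gjbq] add [mbjuc,uck,aed] -> 14 lines: loj opcm qchx tiw zcxi csx mbjuc uck aed fwbnm vzna zymez kknh nbcmm
Hunk 4: at line 7 remove [aed,fwbnm] add [qsvx,yjav] -> 14 lines: loj opcm qchx tiw zcxi csx mbjuc uck qsvx yjav vzna zymez kknh nbcmm
Hunk 5: at line 2 remove [tiw] add [ahku,twmw,udhen] -> 16 lines: loj opcm qchx ahku twmw udhen zcxi csx mbjuc uck qsvx yjav vzna zymez kknh nbcmm
Final line count: 16

Answer: 16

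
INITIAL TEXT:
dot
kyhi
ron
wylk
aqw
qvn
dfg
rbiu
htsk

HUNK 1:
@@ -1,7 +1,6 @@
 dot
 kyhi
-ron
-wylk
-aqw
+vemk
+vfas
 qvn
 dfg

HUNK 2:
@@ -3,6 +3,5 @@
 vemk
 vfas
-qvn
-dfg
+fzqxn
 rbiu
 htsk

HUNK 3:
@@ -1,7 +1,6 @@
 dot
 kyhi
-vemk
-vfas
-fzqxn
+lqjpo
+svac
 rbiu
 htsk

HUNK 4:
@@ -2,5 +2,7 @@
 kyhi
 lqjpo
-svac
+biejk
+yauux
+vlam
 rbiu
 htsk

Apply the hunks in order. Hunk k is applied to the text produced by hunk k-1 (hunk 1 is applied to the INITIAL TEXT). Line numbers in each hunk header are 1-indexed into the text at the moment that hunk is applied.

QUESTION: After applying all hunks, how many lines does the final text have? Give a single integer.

Answer: 8

Derivation:
Hunk 1: at line 1 remove [ron,wylk,aqw] add [vemk,vfas] -> 8 lines: dot kyhi vemk vfas qvn dfg rbiu htsk
Hunk 2: at line 3 remove [qvn,dfg] add [fzqxn] -> 7 lines: dot kyhi vemk vfas fzqxn rbiu htsk
Hunk 3: at line 1 remove [vemk,vfas,fzqxn] add [lqjpo,svac] -> 6 lines: dot kyhi lqjpo svac rbiu htsk
Hunk 4: at line 2 remove [svac] add [biejk,yauux,vlam] -> 8 lines: dot kyhi lqjpo biejk yauux vlam rbiu htsk
Final line count: 8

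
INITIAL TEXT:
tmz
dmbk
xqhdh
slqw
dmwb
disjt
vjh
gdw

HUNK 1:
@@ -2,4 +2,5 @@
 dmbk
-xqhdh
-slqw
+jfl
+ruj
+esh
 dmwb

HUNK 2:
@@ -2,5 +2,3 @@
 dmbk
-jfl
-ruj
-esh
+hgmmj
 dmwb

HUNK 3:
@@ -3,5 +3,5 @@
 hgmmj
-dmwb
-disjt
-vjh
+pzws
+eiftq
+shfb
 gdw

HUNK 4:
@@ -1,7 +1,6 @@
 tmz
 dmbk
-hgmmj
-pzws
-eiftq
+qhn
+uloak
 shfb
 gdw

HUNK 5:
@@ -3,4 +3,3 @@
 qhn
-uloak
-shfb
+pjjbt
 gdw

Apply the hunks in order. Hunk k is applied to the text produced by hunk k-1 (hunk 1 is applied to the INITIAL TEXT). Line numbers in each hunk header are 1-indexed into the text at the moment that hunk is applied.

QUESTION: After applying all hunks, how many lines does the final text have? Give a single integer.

Hunk 1: at line 2 remove [xqhdh,slqw] add [jfl,ruj,esh] -> 9 lines: tmz dmbk jfl ruj esh dmwb disjt vjh gdw
Hunk 2: at line 2 remove [jfl,ruj,esh] add [hgmmj] -> 7 lines: tmz dmbk hgmmj dmwb disjt vjh gdw
Hunk 3: at line 3 remove [dmwb,disjt,vjh] add [pzws,eiftq,shfb] -> 7 lines: tmz dmbk hgmmj pzws eiftq shfb gdw
Hunk 4: at line 1 remove [hgmmj,pzws,eiftq] add [qhn,uloak] -> 6 lines: tmz dmbk qhn uloak shfb gdw
Hunk 5: at line 3 remove [uloak,shfb] add [pjjbt] -> 5 lines: tmz dmbk qhn pjjbt gdw
Final line count: 5

Answer: 5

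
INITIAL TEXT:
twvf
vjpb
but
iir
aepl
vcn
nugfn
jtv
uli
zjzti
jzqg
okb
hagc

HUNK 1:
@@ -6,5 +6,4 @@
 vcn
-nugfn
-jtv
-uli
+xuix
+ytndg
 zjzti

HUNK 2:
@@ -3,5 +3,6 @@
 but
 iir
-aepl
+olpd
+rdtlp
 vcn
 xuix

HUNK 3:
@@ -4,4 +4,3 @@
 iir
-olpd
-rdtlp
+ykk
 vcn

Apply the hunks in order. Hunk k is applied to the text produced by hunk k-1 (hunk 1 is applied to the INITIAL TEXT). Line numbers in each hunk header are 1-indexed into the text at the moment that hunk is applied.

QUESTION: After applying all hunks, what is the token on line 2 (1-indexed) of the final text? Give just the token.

Hunk 1: at line 6 remove [nugfn,jtv,uli] add [xuix,ytndg] -> 12 lines: twvf vjpb but iir aepl vcn xuix ytndg zjzti jzqg okb hagc
Hunk 2: at line 3 remove [aepl] add [olpd,rdtlp] -> 13 lines: twvf vjpb but iir olpd rdtlp vcn xuix ytndg zjzti jzqg okb hagc
Hunk 3: at line 4 remove [olpd,rdtlp] add [ykk] -> 12 lines: twvf vjpb but iir ykk vcn xuix ytndg zjzti jzqg okb hagc
Final line 2: vjpb

Answer: vjpb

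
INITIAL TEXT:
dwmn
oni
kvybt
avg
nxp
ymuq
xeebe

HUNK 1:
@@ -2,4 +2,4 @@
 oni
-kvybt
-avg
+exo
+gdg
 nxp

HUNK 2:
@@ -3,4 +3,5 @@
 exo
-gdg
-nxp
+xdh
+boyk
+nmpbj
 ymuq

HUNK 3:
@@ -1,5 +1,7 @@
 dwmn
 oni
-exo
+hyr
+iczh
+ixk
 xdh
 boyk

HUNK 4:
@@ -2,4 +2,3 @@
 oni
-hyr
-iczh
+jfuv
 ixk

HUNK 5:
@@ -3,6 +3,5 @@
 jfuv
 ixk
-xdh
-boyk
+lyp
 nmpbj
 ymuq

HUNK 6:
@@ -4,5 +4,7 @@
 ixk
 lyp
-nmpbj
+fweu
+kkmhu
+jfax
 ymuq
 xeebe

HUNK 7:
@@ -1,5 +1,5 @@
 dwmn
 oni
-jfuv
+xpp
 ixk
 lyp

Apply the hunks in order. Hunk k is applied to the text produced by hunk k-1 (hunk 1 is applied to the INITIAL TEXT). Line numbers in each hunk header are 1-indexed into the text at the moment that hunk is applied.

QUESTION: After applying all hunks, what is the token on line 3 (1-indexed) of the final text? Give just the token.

Hunk 1: at line 2 remove [kvybt,avg] add [exo,gdg] -> 7 lines: dwmn oni exo gdg nxp ymuq xeebe
Hunk 2: at line 3 remove [gdg,nxp] add [xdh,boyk,nmpbj] -> 8 lines: dwmn oni exo xdh boyk nmpbj ymuq xeebe
Hunk 3: at line 1 remove [exo] add [hyr,iczh,ixk] -> 10 lines: dwmn oni hyr iczh ixk xdh boyk nmpbj ymuq xeebe
Hunk 4: at line 2 remove [hyr,iczh] add [jfuv] -> 9 lines: dwmn oni jfuv ixk xdh boyk nmpbj ymuq xeebe
Hunk 5: at line 3 remove [xdh,boyk] add [lyp] -> 8 lines: dwmn oni jfuv ixk lyp nmpbj ymuq xeebe
Hunk 6: at line 4 remove [nmpbj] add [fweu,kkmhu,jfax] -> 10 lines: dwmn oni jfuv ixk lyp fweu kkmhu jfax ymuq xeebe
Hunk 7: at line 1 remove [jfuv] add [xpp] -> 10 lines: dwmn oni xpp ixk lyp fweu kkmhu jfax ymuq xeebe
Final line 3: xpp

Answer: xpp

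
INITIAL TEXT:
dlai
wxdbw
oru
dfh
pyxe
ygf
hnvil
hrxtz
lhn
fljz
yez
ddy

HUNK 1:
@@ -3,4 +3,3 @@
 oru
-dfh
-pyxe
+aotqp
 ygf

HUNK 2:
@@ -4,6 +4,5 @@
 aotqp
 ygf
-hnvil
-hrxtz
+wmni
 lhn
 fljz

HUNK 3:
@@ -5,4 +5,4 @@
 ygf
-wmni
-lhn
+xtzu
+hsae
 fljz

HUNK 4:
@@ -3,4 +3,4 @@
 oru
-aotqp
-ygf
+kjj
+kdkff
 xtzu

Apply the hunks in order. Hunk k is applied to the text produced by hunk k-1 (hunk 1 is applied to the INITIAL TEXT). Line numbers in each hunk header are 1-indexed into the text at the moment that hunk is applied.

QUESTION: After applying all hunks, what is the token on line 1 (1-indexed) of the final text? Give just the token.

Hunk 1: at line 3 remove [dfh,pyxe] add [aotqp] -> 11 lines: dlai wxdbw oru aotqp ygf hnvil hrxtz lhn fljz yez ddy
Hunk 2: at line 4 remove [hnvil,hrxtz] add [wmni] -> 10 lines: dlai wxdbw oru aotqp ygf wmni lhn fljz yez ddy
Hunk 3: at line 5 remove [wmni,lhn] add [xtzu,hsae] -> 10 lines: dlai wxdbw oru aotqp ygf xtzu hsae fljz yez ddy
Hunk 4: at line 3 remove [aotqp,ygf] add [kjj,kdkff] -> 10 lines: dlai wxdbw oru kjj kdkff xtzu hsae fljz yez ddy
Final line 1: dlai

Answer: dlai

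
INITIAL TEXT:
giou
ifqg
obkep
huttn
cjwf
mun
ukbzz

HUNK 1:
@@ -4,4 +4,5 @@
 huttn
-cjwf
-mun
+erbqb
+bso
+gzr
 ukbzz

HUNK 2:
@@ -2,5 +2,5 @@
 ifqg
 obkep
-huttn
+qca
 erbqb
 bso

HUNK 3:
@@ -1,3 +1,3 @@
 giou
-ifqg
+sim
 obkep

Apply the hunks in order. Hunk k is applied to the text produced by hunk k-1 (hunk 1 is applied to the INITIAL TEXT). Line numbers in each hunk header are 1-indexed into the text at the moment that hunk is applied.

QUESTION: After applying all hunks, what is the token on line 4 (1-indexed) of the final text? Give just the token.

Answer: qca

Derivation:
Hunk 1: at line 4 remove [cjwf,mun] add [erbqb,bso,gzr] -> 8 lines: giou ifqg obkep huttn erbqb bso gzr ukbzz
Hunk 2: at line 2 remove [huttn] add [qca] -> 8 lines: giou ifqg obkep qca erbqb bso gzr ukbzz
Hunk 3: at line 1 remove [ifqg] add [sim] -> 8 lines: giou sim obkep qca erbqb bso gzr ukbzz
Final line 4: qca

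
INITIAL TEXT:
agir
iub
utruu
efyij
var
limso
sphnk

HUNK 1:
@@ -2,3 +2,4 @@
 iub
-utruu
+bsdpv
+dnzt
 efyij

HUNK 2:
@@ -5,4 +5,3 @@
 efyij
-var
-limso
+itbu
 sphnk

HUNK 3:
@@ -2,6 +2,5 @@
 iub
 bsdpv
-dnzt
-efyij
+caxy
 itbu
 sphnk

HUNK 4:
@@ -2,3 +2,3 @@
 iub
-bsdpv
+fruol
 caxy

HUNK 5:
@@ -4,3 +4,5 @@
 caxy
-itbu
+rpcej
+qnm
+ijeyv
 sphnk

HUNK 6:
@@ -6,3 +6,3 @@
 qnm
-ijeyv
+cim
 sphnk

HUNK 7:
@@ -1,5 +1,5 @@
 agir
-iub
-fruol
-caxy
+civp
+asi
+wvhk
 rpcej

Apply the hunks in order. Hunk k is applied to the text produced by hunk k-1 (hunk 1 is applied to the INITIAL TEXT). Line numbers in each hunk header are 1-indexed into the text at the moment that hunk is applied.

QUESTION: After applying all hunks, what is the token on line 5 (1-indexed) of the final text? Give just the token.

Hunk 1: at line 2 remove [utruu] add [bsdpv,dnzt] -> 8 lines: agir iub bsdpv dnzt efyij var limso sphnk
Hunk 2: at line 5 remove [var,limso] add [itbu] -> 7 lines: agir iub bsdpv dnzt efyij itbu sphnk
Hunk 3: at line 2 remove [dnzt,efyij] add [caxy] -> 6 lines: agir iub bsdpv caxy itbu sphnk
Hunk 4: at line 2 remove [bsdpv] add [fruol] -> 6 lines: agir iub fruol caxy itbu sphnk
Hunk 5: at line 4 remove [itbu] add [rpcej,qnm,ijeyv] -> 8 lines: agir iub fruol caxy rpcej qnm ijeyv sphnk
Hunk 6: at line 6 remove [ijeyv] add [cim] -> 8 lines: agir iub fruol caxy rpcej qnm cim sphnk
Hunk 7: at line 1 remove [iub,fruol,caxy] add [civp,asi,wvhk] -> 8 lines: agir civp asi wvhk rpcej qnm cim sphnk
Final line 5: rpcej

Answer: rpcej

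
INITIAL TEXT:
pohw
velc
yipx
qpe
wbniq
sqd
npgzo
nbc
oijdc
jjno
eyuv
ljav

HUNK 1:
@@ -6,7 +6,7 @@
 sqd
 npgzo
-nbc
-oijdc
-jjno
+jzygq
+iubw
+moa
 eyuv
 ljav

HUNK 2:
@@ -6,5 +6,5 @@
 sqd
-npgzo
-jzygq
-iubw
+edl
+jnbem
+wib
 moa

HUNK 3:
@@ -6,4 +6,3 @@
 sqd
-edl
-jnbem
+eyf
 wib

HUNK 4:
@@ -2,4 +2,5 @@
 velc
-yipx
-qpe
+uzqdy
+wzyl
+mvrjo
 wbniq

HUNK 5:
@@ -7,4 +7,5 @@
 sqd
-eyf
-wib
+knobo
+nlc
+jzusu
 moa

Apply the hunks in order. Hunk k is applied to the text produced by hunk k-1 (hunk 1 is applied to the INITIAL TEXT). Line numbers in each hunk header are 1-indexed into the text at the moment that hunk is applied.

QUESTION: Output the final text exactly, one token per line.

Answer: pohw
velc
uzqdy
wzyl
mvrjo
wbniq
sqd
knobo
nlc
jzusu
moa
eyuv
ljav

Derivation:
Hunk 1: at line 6 remove [nbc,oijdc,jjno] add [jzygq,iubw,moa] -> 12 lines: pohw velc yipx qpe wbniq sqd npgzo jzygq iubw moa eyuv ljav
Hunk 2: at line 6 remove [npgzo,jzygq,iubw] add [edl,jnbem,wib] -> 12 lines: pohw velc yipx qpe wbniq sqd edl jnbem wib moa eyuv ljav
Hunk 3: at line 6 remove [edl,jnbem] add [eyf] -> 11 lines: pohw velc yipx qpe wbniq sqd eyf wib moa eyuv ljav
Hunk 4: at line 2 remove [yipx,qpe] add [uzqdy,wzyl,mvrjo] -> 12 lines: pohw velc uzqdy wzyl mvrjo wbniq sqd eyf wib moa eyuv ljav
Hunk 5: at line 7 remove [eyf,wib] add [knobo,nlc,jzusu] -> 13 lines: pohw velc uzqdy wzyl mvrjo wbniq sqd knobo nlc jzusu moa eyuv ljav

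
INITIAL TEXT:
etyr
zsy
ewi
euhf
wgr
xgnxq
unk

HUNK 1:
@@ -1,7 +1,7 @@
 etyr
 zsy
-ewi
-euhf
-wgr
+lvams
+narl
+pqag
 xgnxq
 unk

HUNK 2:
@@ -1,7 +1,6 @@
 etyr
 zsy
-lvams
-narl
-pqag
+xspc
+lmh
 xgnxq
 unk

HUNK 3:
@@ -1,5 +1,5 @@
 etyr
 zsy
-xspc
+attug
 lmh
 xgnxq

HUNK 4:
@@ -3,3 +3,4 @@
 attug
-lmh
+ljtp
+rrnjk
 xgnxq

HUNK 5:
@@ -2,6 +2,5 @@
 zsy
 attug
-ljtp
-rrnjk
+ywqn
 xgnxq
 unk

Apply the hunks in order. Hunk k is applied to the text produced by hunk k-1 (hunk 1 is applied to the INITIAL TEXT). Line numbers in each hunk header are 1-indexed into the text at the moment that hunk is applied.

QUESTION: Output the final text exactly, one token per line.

Answer: etyr
zsy
attug
ywqn
xgnxq
unk

Derivation:
Hunk 1: at line 1 remove [ewi,euhf,wgr] add [lvams,narl,pqag] -> 7 lines: etyr zsy lvams narl pqag xgnxq unk
Hunk 2: at line 1 remove [lvams,narl,pqag] add [xspc,lmh] -> 6 lines: etyr zsy xspc lmh xgnxq unk
Hunk 3: at line 1 remove [xspc] add [attug] -> 6 lines: etyr zsy attug lmh xgnxq unk
Hunk 4: at line 3 remove [lmh] add [ljtp,rrnjk] -> 7 lines: etyr zsy attug ljtp rrnjk xgnxq unk
Hunk 5: at line 2 remove [ljtp,rrnjk] add [ywqn] -> 6 lines: etyr zsy attug ywqn xgnxq unk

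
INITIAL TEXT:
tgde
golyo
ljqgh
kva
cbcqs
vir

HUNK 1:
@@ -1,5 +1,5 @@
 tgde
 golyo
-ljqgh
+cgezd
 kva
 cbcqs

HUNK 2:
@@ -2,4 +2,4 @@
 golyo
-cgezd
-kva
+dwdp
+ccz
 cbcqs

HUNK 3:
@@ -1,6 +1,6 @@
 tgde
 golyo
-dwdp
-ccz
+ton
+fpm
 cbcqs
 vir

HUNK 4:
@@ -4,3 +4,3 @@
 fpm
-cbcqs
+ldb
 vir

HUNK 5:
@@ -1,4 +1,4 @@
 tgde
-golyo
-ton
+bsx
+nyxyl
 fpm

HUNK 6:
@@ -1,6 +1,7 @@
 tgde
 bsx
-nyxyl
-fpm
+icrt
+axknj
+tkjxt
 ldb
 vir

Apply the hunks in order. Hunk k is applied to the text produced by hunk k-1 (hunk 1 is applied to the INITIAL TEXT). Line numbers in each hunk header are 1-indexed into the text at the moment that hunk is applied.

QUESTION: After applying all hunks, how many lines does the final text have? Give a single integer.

Hunk 1: at line 1 remove [ljqgh] add [cgezd] -> 6 lines: tgde golyo cgezd kva cbcqs vir
Hunk 2: at line 2 remove [cgezd,kva] add [dwdp,ccz] -> 6 lines: tgde golyo dwdp ccz cbcqs vir
Hunk 3: at line 1 remove [dwdp,ccz] add [ton,fpm] -> 6 lines: tgde golyo ton fpm cbcqs vir
Hunk 4: at line 4 remove [cbcqs] add [ldb] -> 6 lines: tgde golyo ton fpm ldb vir
Hunk 5: at line 1 remove [golyo,ton] add [bsx,nyxyl] -> 6 lines: tgde bsx nyxyl fpm ldb vir
Hunk 6: at line 1 remove [nyxyl,fpm] add [icrt,axknj,tkjxt] -> 7 lines: tgde bsx icrt axknj tkjxt ldb vir
Final line count: 7

Answer: 7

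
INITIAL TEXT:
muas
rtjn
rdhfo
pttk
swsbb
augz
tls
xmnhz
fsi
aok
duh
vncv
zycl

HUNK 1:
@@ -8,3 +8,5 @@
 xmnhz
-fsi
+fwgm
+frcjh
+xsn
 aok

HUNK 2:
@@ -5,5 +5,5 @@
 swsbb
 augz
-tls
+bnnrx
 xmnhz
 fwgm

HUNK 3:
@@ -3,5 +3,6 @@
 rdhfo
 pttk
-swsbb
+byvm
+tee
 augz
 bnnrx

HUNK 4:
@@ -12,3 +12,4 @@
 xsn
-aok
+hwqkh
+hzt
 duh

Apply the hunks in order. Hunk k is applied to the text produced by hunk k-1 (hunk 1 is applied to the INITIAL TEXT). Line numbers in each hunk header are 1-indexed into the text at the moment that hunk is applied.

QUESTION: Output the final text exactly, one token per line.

Hunk 1: at line 8 remove [fsi] add [fwgm,frcjh,xsn] -> 15 lines: muas rtjn rdhfo pttk swsbb augz tls xmnhz fwgm frcjh xsn aok duh vncv zycl
Hunk 2: at line 5 remove [tls] add [bnnrx] -> 15 lines: muas rtjn rdhfo pttk swsbb augz bnnrx xmnhz fwgm frcjh xsn aok duh vncv zycl
Hunk 3: at line 3 remove [swsbb] add [byvm,tee] -> 16 lines: muas rtjn rdhfo pttk byvm tee augz bnnrx xmnhz fwgm frcjh xsn aok duh vncv zycl
Hunk 4: at line 12 remove [aok] add [hwqkh,hzt] -> 17 lines: muas rtjn rdhfo pttk byvm tee augz bnnrx xmnhz fwgm frcjh xsn hwqkh hzt duh vncv zycl

Answer: muas
rtjn
rdhfo
pttk
byvm
tee
augz
bnnrx
xmnhz
fwgm
frcjh
xsn
hwqkh
hzt
duh
vncv
zycl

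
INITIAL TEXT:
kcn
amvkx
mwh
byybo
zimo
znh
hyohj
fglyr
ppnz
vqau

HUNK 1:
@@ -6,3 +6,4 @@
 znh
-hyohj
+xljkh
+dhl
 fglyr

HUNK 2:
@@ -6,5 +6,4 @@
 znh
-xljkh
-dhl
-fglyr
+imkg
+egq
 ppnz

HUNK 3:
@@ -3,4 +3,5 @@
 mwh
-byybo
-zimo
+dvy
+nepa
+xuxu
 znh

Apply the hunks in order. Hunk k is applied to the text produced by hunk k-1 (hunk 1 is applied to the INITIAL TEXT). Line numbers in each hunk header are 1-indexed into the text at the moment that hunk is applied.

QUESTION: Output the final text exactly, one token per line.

Hunk 1: at line 6 remove [hyohj] add [xljkh,dhl] -> 11 lines: kcn amvkx mwh byybo zimo znh xljkh dhl fglyr ppnz vqau
Hunk 2: at line 6 remove [xljkh,dhl,fglyr] add [imkg,egq] -> 10 lines: kcn amvkx mwh byybo zimo znh imkg egq ppnz vqau
Hunk 3: at line 3 remove [byybo,zimo] add [dvy,nepa,xuxu] -> 11 lines: kcn amvkx mwh dvy nepa xuxu znh imkg egq ppnz vqau

Answer: kcn
amvkx
mwh
dvy
nepa
xuxu
znh
imkg
egq
ppnz
vqau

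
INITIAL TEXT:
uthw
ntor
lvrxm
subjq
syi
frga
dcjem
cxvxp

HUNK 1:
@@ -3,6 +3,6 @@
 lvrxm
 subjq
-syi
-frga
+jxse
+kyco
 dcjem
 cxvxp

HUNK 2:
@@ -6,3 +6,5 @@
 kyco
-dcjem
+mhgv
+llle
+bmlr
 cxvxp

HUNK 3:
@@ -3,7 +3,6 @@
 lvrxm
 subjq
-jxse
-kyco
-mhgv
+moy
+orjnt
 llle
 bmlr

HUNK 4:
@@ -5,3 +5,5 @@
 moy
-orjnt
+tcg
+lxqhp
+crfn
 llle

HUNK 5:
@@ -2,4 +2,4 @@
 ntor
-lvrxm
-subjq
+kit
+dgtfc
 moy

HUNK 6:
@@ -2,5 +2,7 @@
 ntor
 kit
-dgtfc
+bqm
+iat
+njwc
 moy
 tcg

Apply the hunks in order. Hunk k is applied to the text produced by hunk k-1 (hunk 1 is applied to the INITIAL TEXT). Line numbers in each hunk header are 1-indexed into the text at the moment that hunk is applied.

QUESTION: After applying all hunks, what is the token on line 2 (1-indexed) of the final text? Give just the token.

Answer: ntor

Derivation:
Hunk 1: at line 3 remove [syi,frga] add [jxse,kyco] -> 8 lines: uthw ntor lvrxm subjq jxse kyco dcjem cxvxp
Hunk 2: at line 6 remove [dcjem] add [mhgv,llle,bmlr] -> 10 lines: uthw ntor lvrxm subjq jxse kyco mhgv llle bmlr cxvxp
Hunk 3: at line 3 remove [jxse,kyco,mhgv] add [moy,orjnt] -> 9 lines: uthw ntor lvrxm subjq moy orjnt llle bmlr cxvxp
Hunk 4: at line 5 remove [orjnt] add [tcg,lxqhp,crfn] -> 11 lines: uthw ntor lvrxm subjq moy tcg lxqhp crfn llle bmlr cxvxp
Hunk 5: at line 2 remove [lvrxm,subjq] add [kit,dgtfc] -> 11 lines: uthw ntor kit dgtfc moy tcg lxqhp crfn llle bmlr cxvxp
Hunk 6: at line 2 remove [dgtfc] add [bqm,iat,njwc] -> 13 lines: uthw ntor kit bqm iat njwc moy tcg lxqhp crfn llle bmlr cxvxp
Final line 2: ntor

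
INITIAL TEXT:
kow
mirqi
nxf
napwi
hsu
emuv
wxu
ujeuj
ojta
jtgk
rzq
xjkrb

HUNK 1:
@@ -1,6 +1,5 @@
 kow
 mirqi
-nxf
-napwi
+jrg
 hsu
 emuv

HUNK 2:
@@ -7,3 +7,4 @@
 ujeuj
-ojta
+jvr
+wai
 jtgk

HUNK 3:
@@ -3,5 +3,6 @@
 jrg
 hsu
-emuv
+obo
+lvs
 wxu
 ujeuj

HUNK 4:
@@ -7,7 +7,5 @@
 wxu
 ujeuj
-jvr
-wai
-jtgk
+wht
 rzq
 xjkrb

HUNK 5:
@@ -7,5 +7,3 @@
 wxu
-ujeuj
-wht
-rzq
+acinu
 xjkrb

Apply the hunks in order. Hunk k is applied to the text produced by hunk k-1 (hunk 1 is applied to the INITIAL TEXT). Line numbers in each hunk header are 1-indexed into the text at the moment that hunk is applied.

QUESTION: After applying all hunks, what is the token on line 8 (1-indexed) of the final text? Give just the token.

Hunk 1: at line 1 remove [nxf,napwi] add [jrg] -> 11 lines: kow mirqi jrg hsu emuv wxu ujeuj ojta jtgk rzq xjkrb
Hunk 2: at line 7 remove [ojta] add [jvr,wai] -> 12 lines: kow mirqi jrg hsu emuv wxu ujeuj jvr wai jtgk rzq xjkrb
Hunk 3: at line 3 remove [emuv] add [obo,lvs] -> 13 lines: kow mirqi jrg hsu obo lvs wxu ujeuj jvr wai jtgk rzq xjkrb
Hunk 4: at line 7 remove [jvr,wai,jtgk] add [wht] -> 11 lines: kow mirqi jrg hsu obo lvs wxu ujeuj wht rzq xjkrb
Hunk 5: at line 7 remove [ujeuj,wht,rzq] add [acinu] -> 9 lines: kow mirqi jrg hsu obo lvs wxu acinu xjkrb
Final line 8: acinu

Answer: acinu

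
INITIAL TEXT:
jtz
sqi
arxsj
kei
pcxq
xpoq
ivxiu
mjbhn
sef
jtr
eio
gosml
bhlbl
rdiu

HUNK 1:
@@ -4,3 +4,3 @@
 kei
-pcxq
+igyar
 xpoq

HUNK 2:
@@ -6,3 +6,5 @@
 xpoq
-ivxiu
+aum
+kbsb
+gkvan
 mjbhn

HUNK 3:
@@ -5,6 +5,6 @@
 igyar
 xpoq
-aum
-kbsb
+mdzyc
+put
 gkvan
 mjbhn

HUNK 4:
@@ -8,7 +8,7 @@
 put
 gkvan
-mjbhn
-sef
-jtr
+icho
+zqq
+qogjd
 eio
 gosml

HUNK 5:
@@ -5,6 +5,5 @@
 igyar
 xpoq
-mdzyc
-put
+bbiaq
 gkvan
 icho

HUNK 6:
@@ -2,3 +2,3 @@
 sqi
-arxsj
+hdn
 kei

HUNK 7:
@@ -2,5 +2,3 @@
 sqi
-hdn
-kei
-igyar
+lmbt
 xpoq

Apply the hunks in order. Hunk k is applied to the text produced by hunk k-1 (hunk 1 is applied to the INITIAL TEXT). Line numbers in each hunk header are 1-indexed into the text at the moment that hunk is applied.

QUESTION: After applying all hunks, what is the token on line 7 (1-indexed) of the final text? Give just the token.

Answer: icho

Derivation:
Hunk 1: at line 4 remove [pcxq] add [igyar] -> 14 lines: jtz sqi arxsj kei igyar xpoq ivxiu mjbhn sef jtr eio gosml bhlbl rdiu
Hunk 2: at line 6 remove [ivxiu] add [aum,kbsb,gkvan] -> 16 lines: jtz sqi arxsj kei igyar xpoq aum kbsb gkvan mjbhn sef jtr eio gosml bhlbl rdiu
Hunk 3: at line 5 remove [aum,kbsb] add [mdzyc,put] -> 16 lines: jtz sqi arxsj kei igyar xpoq mdzyc put gkvan mjbhn sef jtr eio gosml bhlbl rdiu
Hunk 4: at line 8 remove [mjbhn,sef,jtr] add [icho,zqq,qogjd] -> 16 lines: jtz sqi arxsj kei igyar xpoq mdzyc put gkvan icho zqq qogjd eio gosml bhlbl rdiu
Hunk 5: at line 5 remove [mdzyc,put] add [bbiaq] -> 15 lines: jtz sqi arxsj kei igyar xpoq bbiaq gkvan icho zqq qogjd eio gosml bhlbl rdiu
Hunk 6: at line 2 remove [arxsj] add [hdn] -> 15 lines: jtz sqi hdn kei igyar xpoq bbiaq gkvan icho zqq qogjd eio gosml bhlbl rdiu
Hunk 7: at line 2 remove [hdn,kei,igyar] add [lmbt] -> 13 lines: jtz sqi lmbt xpoq bbiaq gkvan icho zqq qogjd eio gosml bhlbl rdiu
Final line 7: icho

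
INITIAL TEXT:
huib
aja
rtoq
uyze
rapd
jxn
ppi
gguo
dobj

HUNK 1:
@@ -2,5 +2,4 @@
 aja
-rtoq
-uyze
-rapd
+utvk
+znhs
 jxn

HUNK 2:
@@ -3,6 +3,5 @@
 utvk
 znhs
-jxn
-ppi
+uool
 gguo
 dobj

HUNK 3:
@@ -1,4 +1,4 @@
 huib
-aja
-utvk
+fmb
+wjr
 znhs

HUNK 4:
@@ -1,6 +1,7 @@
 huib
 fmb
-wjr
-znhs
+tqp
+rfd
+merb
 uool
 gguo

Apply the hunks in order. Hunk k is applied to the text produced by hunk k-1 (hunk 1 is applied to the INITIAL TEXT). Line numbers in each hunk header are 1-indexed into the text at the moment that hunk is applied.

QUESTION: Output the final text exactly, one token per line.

Hunk 1: at line 2 remove [rtoq,uyze,rapd] add [utvk,znhs] -> 8 lines: huib aja utvk znhs jxn ppi gguo dobj
Hunk 2: at line 3 remove [jxn,ppi] add [uool] -> 7 lines: huib aja utvk znhs uool gguo dobj
Hunk 3: at line 1 remove [aja,utvk] add [fmb,wjr] -> 7 lines: huib fmb wjr znhs uool gguo dobj
Hunk 4: at line 1 remove [wjr,znhs] add [tqp,rfd,merb] -> 8 lines: huib fmb tqp rfd merb uool gguo dobj

Answer: huib
fmb
tqp
rfd
merb
uool
gguo
dobj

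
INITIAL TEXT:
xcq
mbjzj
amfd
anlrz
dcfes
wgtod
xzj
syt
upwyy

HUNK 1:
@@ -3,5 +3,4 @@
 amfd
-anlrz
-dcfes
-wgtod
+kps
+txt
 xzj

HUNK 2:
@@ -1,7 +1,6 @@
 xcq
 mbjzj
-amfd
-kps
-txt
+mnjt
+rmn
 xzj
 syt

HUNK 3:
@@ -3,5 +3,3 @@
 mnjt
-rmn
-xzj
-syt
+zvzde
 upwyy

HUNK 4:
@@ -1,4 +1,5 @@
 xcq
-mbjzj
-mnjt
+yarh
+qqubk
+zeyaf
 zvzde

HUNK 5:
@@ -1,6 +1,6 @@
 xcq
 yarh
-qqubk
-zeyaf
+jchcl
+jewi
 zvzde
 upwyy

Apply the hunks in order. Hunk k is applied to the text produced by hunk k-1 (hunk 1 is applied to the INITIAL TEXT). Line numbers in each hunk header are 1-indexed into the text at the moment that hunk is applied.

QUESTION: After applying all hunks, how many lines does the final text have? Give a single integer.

Hunk 1: at line 3 remove [anlrz,dcfes,wgtod] add [kps,txt] -> 8 lines: xcq mbjzj amfd kps txt xzj syt upwyy
Hunk 2: at line 1 remove [amfd,kps,txt] add [mnjt,rmn] -> 7 lines: xcq mbjzj mnjt rmn xzj syt upwyy
Hunk 3: at line 3 remove [rmn,xzj,syt] add [zvzde] -> 5 lines: xcq mbjzj mnjt zvzde upwyy
Hunk 4: at line 1 remove [mbjzj,mnjt] add [yarh,qqubk,zeyaf] -> 6 lines: xcq yarh qqubk zeyaf zvzde upwyy
Hunk 5: at line 1 remove [qqubk,zeyaf] add [jchcl,jewi] -> 6 lines: xcq yarh jchcl jewi zvzde upwyy
Final line count: 6

Answer: 6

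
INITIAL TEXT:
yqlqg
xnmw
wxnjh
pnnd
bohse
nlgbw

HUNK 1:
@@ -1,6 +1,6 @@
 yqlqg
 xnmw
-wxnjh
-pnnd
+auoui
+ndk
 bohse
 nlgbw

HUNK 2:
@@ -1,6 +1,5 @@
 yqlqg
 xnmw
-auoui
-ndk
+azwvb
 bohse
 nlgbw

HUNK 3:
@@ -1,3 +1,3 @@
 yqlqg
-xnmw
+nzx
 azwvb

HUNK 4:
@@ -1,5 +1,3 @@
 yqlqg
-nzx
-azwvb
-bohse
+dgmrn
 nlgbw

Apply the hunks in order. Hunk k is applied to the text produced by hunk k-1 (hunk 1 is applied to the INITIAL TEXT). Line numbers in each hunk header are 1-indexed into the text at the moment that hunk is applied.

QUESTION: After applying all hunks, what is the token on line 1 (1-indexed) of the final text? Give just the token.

Hunk 1: at line 1 remove [wxnjh,pnnd] add [auoui,ndk] -> 6 lines: yqlqg xnmw auoui ndk bohse nlgbw
Hunk 2: at line 1 remove [auoui,ndk] add [azwvb] -> 5 lines: yqlqg xnmw azwvb bohse nlgbw
Hunk 3: at line 1 remove [xnmw] add [nzx] -> 5 lines: yqlqg nzx azwvb bohse nlgbw
Hunk 4: at line 1 remove [nzx,azwvb,bohse] add [dgmrn] -> 3 lines: yqlqg dgmrn nlgbw
Final line 1: yqlqg

Answer: yqlqg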